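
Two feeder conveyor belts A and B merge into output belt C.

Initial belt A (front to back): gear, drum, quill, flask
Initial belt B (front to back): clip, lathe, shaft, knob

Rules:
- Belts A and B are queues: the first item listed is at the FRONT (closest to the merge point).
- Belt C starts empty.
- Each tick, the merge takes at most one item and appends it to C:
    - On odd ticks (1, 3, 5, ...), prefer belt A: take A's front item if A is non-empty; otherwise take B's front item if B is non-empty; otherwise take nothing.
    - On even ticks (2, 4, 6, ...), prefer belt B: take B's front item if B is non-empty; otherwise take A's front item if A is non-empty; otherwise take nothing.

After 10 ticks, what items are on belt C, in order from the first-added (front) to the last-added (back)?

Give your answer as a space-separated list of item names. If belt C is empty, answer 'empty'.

Answer: gear clip drum lathe quill shaft flask knob

Derivation:
Tick 1: prefer A, take gear from A; A=[drum,quill,flask] B=[clip,lathe,shaft,knob] C=[gear]
Tick 2: prefer B, take clip from B; A=[drum,quill,flask] B=[lathe,shaft,knob] C=[gear,clip]
Tick 3: prefer A, take drum from A; A=[quill,flask] B=[lathe,shaft,knob] C=[gear,clip,drum]
Tick 4: prefer B, take lathe from B; A=[quill,flask] B=[shaft,knob] C=[gear,clip,drum,lathe]
Tick 5: prefer A, take quill from A; A=[flask] B=[shaft,knob] C=[gear,clip,drum,lathe,quill]
Tick 6: prefer B, take shaft from B; A=[flask] B=[knob] C=[gear,clip,drum,lathe,quill,shaft]
Tick 7: prefer A, take flask from A; A=[-] B=[knob] C=[gear,clip,drum,lathe,quill,shaft,flask]
Tick 8: prefer B, take knob from B; A=[-] B=[-] C=[gear,clip,drum,lathe,quill,shaft,flask,knob]
Tick 9: prefer A, both empty, nothing taken; A=[-] B=[-] C=[gear,clip,drum,lathe,quill,shaft,flask,knob]
Tick 10: prefer B, both empty, nothing taken; A=[-] B=[-] C=[gear,clip,drum,lathe,quill,shaft,flask,knob]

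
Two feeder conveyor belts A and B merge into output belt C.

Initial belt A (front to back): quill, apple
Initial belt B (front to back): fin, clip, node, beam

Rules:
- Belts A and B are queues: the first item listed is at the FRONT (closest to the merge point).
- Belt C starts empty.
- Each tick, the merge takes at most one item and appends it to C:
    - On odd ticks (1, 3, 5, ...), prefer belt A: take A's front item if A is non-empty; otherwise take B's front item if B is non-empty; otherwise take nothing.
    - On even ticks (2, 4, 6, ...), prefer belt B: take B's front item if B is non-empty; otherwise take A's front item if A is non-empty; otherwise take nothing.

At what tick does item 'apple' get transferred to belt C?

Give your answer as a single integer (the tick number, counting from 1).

Answer: 3

Derivation:
Tick 1: prefer A, take quill from A; A=[apple] B=[fin,clip,node,beam] C=[quill]
Tick 2: prefer B, take fin from B; A=[apple] B=[clip,node,beam] C=[quill,fin]
Tick 3: prefer A, take apple from A; A=[-] B=[clip,node,beam] C=[quill,fin,apple]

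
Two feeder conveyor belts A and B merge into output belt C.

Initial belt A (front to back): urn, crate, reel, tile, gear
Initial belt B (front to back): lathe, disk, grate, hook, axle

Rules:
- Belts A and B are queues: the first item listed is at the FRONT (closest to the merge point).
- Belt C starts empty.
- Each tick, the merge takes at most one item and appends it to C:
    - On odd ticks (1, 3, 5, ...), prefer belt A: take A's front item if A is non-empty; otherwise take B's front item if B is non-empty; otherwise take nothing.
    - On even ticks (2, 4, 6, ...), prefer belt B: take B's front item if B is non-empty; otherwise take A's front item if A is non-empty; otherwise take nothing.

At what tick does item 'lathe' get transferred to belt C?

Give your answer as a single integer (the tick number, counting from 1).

Answer: 2

Derivation:
Tick 1: prefer A, take urn from A; A=[crate,reel,tile,gear] B=[lathe,disk,grate,hook,axle] C=[urn]
Tick 2: prefer B, take lathe from B; A=[crate,reel,tile,gear] B=[disk,grate,hook,axle] C=[urn,lathe]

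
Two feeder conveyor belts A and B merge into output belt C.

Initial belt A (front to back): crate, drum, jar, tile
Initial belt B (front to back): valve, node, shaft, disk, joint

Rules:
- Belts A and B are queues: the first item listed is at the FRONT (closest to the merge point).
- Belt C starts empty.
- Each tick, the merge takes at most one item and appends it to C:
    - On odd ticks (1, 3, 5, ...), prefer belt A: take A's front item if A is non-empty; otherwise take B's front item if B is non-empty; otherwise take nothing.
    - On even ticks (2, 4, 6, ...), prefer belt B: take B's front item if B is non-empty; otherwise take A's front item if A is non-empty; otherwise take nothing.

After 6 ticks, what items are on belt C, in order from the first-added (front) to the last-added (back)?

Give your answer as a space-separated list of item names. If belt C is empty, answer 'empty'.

Answer: crate valve drum node jar shaft

Derivation:
Tick 1: prefer A, take crate from A; A=[drum,jar,tile] B=[valve,node,shaft,disk,joint] C=[crate]
Tick 2: prefer B, take valve from B; A=[drum,jar,tile] B=[node,shaft,disk,joint] C=[crate,valve]
Tick 3: prefer A, take drum from A; A=[jar,tile] B=[node,shaft,disk,joint] C=[crate,valve,drum]
Tick 4: prefer B, take node from B; A=[jar,tile] B=[shaft,disk,joint] C=[crate,valve,drum,node]
Tick 5: prefer A, take jar from A; A=[tile] B=[shaft,disk,joint] C=[crate,valve,drum,node,jar]
Tick 6: prefer B, take shaft from B; A=[tile] B=[disk,joint] C=[crate,valve,drum,node,jar,shaft]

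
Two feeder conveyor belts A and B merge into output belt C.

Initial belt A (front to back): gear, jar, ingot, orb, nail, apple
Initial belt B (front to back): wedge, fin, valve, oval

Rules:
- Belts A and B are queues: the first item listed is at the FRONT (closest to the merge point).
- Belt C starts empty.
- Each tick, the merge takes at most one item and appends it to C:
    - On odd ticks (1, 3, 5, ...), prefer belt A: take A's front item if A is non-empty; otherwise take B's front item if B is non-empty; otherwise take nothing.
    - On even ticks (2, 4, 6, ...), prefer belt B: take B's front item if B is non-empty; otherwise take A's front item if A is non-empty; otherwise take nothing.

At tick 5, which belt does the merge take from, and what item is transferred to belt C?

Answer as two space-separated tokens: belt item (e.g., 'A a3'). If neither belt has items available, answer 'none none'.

Tick 1: prefer A, take gear from A; A=[jar,ingot,orb,nail,apple] B=[wedge,fin,valve,oval] C=[gear]
Tick 2: prefer B, take wedge from B; A=[jar,ingot,orb,nail,apple] B=[fin,valve,oval] C=[gear,wedge]
Tick 3: prefer A, take jar from A; A=[ingot,orb,nail,apple] B=[fin,valve,oval] C=[gear,wedge,jar]
Tick 4: prefer B, take fin from B; A=[ingot,orb,nail,apple] B=[valve,oval] C=[gear,wedge,jar,fin]
Tick 5: prefer A, take ingot from A; A=[orb,nail,apple] B=[valve,oval] C=[gear,wedge,jar,fin,ingot]

Answer: A ingot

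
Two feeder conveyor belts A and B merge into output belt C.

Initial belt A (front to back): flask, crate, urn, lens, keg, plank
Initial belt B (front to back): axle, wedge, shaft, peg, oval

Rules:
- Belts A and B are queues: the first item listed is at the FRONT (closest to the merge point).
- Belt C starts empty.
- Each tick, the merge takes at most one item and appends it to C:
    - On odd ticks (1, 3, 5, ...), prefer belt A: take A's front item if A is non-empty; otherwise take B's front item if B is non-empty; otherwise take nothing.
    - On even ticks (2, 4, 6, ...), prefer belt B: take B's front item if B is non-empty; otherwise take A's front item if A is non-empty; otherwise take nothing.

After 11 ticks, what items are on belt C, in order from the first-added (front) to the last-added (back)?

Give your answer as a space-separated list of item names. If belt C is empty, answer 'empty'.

Tick 1: prefer A, take flask from A; A=[crate,urn,lens,keg,plank] B=[axle,wedge,shaft,peg,oval] C=[flask]
Tick 2: prefer B, take axle from B; A=[crate,urn,lens,keg,plank] B=[wedge,shaft,peg,oval] C=[flask,axle]
Tick 3: prefer A, take crate from A; A=[urn,lens,keg,plank] B=[wedge,shaft,peg,oval] C=[flask,axle,crate]
Tick 4: prefer B, take wedge from B; A=[urn,lens,keg,plank] B=[shaft,peg,oval] C=[flask,axle,crate,wedge]
Tick 5: prefer A, take urn from A; A=[lens,keg,plank] B=[shaft,peg,oval] C=[flask,axle,crate,wedge,urn]
Tick 6: prefer B, take shaft from B; A=[lens,keg,plank] B=[peg,oval] C=[flask,axle,crate,wedge,urn,shaft]
Tick 7: prefer A, take lens from A; A=[keg,plank] B=[peg,oval] C=[flask,axle,crate,wedge,urn,shaft,lens]
Tick 8: prefer B, take peg from B; A=[keg,plank] B=[oval] C=[flask,axle,crate,wedge,urn,shaft,lens,peg]
Tick 9: prefer A, take keg from A; A=[plank] B=[oval] C=[flask,axle,crate,wedge,urn,shaft,lens,peg,keg]
Tick 10: prefer B, take oval from B; A=[plank] B=[-] C=[flask,axle,crate,wedge,urn,shaft,lens,peg,keg,oval]
Tick 11: prefer A, take plank from A; A=[-] B=[-] C=[flask,axle,crate,wedge,urn,shaft,lens,peg,keg,oval,plank]

Answer: flask axle crate wedge urn shaft lens peg keg oval plank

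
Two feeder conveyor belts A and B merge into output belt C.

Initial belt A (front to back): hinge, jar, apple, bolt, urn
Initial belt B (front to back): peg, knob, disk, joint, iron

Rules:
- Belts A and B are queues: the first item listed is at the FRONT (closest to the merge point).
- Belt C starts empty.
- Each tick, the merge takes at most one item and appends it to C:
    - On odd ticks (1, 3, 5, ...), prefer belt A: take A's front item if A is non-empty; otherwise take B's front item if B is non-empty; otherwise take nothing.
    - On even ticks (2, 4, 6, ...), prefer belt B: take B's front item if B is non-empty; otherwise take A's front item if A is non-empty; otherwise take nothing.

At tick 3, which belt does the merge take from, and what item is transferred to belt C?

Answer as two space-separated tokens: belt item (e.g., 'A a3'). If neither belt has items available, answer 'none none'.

Answer: A jar

Derivation:
Tick 1: prefer A, take hinge from A; A=[jar,apple,bolt,urn] B=[peg,knob,disk,joint,iron] C=[hinge]
Tick 2: prefer B, take peg from B; A=[jar,apple,bolt,urn] B=[knob,disk,joint,iron] C=[hinge,peg]
Tick 3: prefer A, take jar from A; A=[apple,bolt,urn] B=[knob,disk,joint,iron] C=[hinge,peg,jar]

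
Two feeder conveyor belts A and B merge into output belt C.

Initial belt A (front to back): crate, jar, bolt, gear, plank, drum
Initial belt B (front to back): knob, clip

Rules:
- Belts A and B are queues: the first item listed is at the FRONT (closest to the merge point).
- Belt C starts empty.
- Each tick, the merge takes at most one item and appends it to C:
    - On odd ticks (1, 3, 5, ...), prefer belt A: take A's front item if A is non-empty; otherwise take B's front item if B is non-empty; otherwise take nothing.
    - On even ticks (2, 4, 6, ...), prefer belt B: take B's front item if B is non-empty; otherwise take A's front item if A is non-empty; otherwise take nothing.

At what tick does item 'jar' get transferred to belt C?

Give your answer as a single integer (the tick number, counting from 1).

Answer: 3

Derivation:
Tick 1: prefer A, take crate from A; A=[jar,bolt,gear,plank,drum] B=[knob,clip] C=[crate]
Tick 2: prefer B, take knob from B; A=[jar,bolt,gear,plank,drum] B=[clip] C=[crate,knob]
Tick 3: prefer A, take jar from A; A=[bolt,gear,plank,drum] B=[clip] C=[crate,knob,jar]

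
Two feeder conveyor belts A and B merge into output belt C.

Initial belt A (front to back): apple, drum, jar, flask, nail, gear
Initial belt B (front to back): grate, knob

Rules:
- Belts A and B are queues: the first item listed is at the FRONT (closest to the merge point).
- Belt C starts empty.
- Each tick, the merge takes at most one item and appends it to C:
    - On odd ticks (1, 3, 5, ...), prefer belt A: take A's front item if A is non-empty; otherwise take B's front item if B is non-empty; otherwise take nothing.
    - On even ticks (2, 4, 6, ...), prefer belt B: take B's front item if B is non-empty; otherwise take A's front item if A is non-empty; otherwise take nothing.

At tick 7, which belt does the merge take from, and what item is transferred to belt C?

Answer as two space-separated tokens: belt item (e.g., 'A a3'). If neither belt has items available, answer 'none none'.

Answer: A nail

Derivation:
Tick 1: prefer A, take apple from A; A=[drum,jar,flask,nail,gear] B=[grate,knob] C=[apple]
Tick 2: prefer B, take grate from B; A=[drum,jar,flask,nail,gear] B=[knob] C=[apple,grate]
Tick 3: prefer A, take drum from A; A=[jar,flask,nail,gear] B=[knob] C=[apple,grate,drum]
Tick 4: prefer B, take knob from B; A=[jar,flask,nail,gear] B=[-] C=[apple,grate,drum,knob]
Tick 5: prefer A, take jar from A; A=[flask,nail,gear] B=[-] C=[apple,grate,drum,knob,jar]
Tick 6: prefer B, take flask from A; A=[nail,gear] B=[-] C=[apple,grate,drum,knob,jar,flask]
Tick 7: prefer A, take nail from A; A=[gear] B=[-] C=[apple,grate,drum,knob,jar,flask,nail]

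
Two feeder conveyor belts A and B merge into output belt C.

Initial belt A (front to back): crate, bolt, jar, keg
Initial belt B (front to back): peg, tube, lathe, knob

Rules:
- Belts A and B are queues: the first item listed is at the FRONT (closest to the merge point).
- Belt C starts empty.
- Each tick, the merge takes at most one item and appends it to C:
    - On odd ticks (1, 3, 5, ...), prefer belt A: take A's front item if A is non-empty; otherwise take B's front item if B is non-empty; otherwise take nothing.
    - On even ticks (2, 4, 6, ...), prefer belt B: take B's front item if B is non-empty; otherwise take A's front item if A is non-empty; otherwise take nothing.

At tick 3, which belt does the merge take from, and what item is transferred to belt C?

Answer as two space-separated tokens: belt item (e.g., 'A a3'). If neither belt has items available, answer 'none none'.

Answer: A bolt

Derivation:
Tick 1: prefer A, take crate from A; A=[bolt,jar,keg] B=[peg,tube,lathe,knob] C=[crate]
Tick 2: prefer B, take peg from B; A=[bolt,jar,keg] B=[tube,lathe,knob] C=[crate,peg]
Tick 3: prefer A, take bolt from A; A=[jar,keg] B=[tube,lathe,knob] C=[crate,peg,bolt]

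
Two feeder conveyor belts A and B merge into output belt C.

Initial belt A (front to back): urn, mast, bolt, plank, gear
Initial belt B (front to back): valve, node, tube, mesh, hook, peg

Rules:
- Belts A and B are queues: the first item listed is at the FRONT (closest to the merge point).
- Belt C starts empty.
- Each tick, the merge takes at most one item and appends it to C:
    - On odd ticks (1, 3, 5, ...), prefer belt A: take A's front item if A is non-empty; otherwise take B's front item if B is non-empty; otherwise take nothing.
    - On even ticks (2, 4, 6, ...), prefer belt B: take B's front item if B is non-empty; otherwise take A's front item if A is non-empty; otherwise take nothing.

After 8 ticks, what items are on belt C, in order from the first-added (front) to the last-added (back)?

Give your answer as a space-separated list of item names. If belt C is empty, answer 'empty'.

Tick 1: prefer A, take urn from A; A=[mast,bolt,plank,gear] B=[valve,node,tube,mesh,hook,peg] C=[urn]
Tick 2: prefer B, take valve from B; A=[mast,bolt,plank,gear] B=[node,tube,mesh,hook,peg] C=[urn,valve]
Tick 3: prefer A, take mast from A; A=[bolt,plank,gear] B=[node,tube,mesh,hook,peg] C=[urn,valve,mast]
Tick 4: prefer B, take node from B; A=[bolt,plank,gear] B=[tube,mesh,hook,peg] C=[urn,valve,mast,node]
Tick 5: prefer A, take bolt from A; A=[plank,gear] B=[tube,mesh,hook,peg] C=[urn,valve,mast,node,bolt]
Tick 6: prefer B, take tube from B; A=[plank,gear] B=[mesh,hook,peg] C=[urn,valve,mast,node,bolt,tube]
Tick 7: prefer A, take plank from A; A=[gear] B=[mesh,hook,peg] C=[urn,valve,mast,node,bolt,tube,plank]
Tick 8: prefer B, take mesh from B; A=[gear] B=[hook,peg] C=[urn,valve,mast,node,bolt,tube,plank,mesh]

Answer: urn valve mast node bolt tube plank mesh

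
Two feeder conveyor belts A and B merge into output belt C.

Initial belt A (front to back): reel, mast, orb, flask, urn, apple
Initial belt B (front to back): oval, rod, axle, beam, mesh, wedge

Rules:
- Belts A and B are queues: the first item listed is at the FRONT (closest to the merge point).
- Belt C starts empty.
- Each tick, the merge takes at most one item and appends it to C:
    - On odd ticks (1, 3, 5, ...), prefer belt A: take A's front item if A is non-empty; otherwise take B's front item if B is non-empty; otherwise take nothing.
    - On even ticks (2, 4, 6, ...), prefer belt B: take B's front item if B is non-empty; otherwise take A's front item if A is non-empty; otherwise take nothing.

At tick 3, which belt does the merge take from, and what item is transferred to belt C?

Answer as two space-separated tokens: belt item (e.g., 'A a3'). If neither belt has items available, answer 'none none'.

Tick 1: prefer A, take reel from A; A=[mast,orb,flask,urn,apple] B=[oval,rod,axle,beam,mesh,wedge] C=[reel]
Tick 2: prefer B, take oval from B; A=[mast,orb,flask,urn,apple] B=[rod,axle,beam,mesh,wedge] C=[reel,oval]
Tick 3: prefer A, take mast from A; A=[orb,flask,urn,apple] B=[rod,axle,beam,mesh,wedge] C=[reel,oval,mast]

Answer: A mast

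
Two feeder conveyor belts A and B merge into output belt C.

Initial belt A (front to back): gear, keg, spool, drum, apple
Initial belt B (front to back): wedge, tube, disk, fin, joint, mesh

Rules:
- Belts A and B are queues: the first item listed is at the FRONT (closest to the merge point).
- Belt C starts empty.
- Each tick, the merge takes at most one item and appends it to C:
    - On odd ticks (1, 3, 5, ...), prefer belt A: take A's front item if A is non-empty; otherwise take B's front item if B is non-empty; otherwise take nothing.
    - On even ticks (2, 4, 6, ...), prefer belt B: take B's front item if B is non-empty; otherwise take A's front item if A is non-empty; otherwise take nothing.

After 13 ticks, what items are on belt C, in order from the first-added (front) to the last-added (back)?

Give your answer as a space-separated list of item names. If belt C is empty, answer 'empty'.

Answer: gear wedge keg tube spool disk drum fin apple joint mesh

Derivation:
Tick 1: prefer A, take gear from A; A=[keg,spool,drum,apple] B=[wedge,tube,disk,fin,joint,mesh] C=[gear]
Tick 2: prefer B, take wedge from B; A=[keg,spool,drum,apple] B=[tube,disk,fin,joint,mesh] C=[gear,wedge]
Tick 3: prefer A, take keg from A; A=[spool,drum,apple] B=[tube,disk,fin,joint,mesh] C=[gear,wedge,keg]
Tick 4: prefer B, take tube from B; A=[spool,drum,apple] B=[disk,fin,joint,mesh] C=[gear,wedge,keg,tube]
Tick 5: prefer A, take spool from A; A=[drum,apple] B=[disk,fin,joint,mesh] C=[gear,wedge,keg,tube,spool]
Tick 6: prefer B, take disk from B; A=[drum,apple] B=[fin,joint,mesh] C=[gear,wedge,keg,tube,spool,disk]
Tick 7: prefer A, take drum from A; A=[apple] B=[fin,joint,mesh] C=[gear,wedge,keg,tube,spool,disk,drum]
Tick 8: prefer B, take fin from B; A=[apple] B=[joint,mesh] C=[gear,wedge,keg,tube,spool,disk,drum,fin]
Tick 9: prefer A, take apple from A; A=[-] B=[joint,mesh] C=[gear,wedge,keg,tube,spool,disk,drum,fin,apple]
Tick 10: prefer B, take joint from B; A=[-] B=[mesh] C=[gear,wedge,keg,tube,spool,disk,drum,fin,apple,joint]
Tick 11: prefer A, take mesh from B; A=[-] B=[-] C=[gear,wedge,keg,tube,spool,disk,drum,fin,apple,joint,mesh]
Tick 12: prefer B, both empty, nothing taken; A=[-] B=[-] C=[gear,wedge,keg,tube,spool,disk,drum,fin,apple,joint,mesh]
Tick 13: prefer A, both empty, nothing taken; A=[-] B=[-] C=[gear,wedge,keg,tube,spool,disk,drum,fin,apple,joint,mesh]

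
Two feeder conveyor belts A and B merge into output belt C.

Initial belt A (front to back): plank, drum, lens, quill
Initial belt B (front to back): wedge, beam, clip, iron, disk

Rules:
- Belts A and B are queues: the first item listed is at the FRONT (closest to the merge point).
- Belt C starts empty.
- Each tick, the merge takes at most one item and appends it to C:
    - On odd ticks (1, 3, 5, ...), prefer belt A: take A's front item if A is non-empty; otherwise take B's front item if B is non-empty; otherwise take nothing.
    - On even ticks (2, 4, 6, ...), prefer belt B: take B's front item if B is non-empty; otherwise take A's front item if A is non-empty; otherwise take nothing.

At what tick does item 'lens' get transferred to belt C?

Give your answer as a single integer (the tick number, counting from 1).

Tick 1: prefer A, take plank from A; A=[drum,lens,quill] B=[wedge,beam,clip,iron,disk] C=[plank]
Tick 2: prefer B, take wedge from B; A=[drum,lens,quill] B=[beam,clip,iron,disk] C=[plank,wedge]
Tick 3: prefer A, take drum from A; A=[lens,quill] B=[beam,clip,iron,disk] C=[plank,wedge,drum]
Tick 4: prefer B, take beam from B; A=[lens,quill] B=[clip,iron,disk] C=[plank,wedge,drum,beam]
Tick 5: prefer A, take lens from A; A=[quill] B=[clip,iron,disk] C=[plank,wedge,drum,beam,lens]

Answer: 5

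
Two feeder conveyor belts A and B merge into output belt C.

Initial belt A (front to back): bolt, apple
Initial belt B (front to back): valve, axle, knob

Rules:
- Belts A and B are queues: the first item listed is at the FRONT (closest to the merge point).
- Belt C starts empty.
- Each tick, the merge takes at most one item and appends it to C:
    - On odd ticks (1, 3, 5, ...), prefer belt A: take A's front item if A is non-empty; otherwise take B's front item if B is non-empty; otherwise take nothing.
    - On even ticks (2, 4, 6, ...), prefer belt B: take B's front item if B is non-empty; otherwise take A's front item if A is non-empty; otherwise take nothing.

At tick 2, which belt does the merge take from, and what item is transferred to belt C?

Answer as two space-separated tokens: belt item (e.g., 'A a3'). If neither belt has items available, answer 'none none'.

Tick 1: prefer A, take bolt from A; A=[apple] B=[valve,axle,knob] C=[bolt]
Tick 2: prefer B, take valve from B; A=[apple] B=[axle,knob] C=[bolt,valve]

Answer: B valve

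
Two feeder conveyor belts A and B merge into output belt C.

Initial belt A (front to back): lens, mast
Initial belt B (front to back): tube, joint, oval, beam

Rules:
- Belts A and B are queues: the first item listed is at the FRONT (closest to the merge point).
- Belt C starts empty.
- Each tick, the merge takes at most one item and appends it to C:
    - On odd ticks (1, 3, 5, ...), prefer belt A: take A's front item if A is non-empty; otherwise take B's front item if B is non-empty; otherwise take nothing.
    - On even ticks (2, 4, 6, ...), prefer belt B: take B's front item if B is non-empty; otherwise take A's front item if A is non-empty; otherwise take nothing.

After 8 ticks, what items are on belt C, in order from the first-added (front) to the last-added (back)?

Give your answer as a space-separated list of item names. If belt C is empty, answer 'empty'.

Answer: lens tube mast joint oval beam

Derivation:
Tick 1: prefer A, take lens from A; A=[mast] B=[tube,joint,oval,beam] C=[lens]
Tick 2: prefer B, take tube from B; A=[mast] B=[joint,oval,beam] C=[lens,tube]
Tick 3: prefer A, take mast from A; A=[-] B=[joint,oval,beam] C=[lens,tube,mast]
Tick 4: prefer B, take joint from B; A=[-] B=[oval,beam] C=[lens,tube,mast,joint]
Tick 5: prefer A, take oval from B; A=[-] B=[beam] C=[lens,tube,mast,joint,oval]
Tick 6: prefer B, take beam from B; A=[-] B=[-] C=[lens,tube,mast,joint,oval,beam]
Tick 7: prefer A, both empty, nothing taken; A=[-] B=[-] C=[lens,tube,mast,joint,oval,beam]
Tick 8: prefer B, both empty, nothing taken; A=[-] B=[-] C=[lens,tube,mast,joint,oval,beam]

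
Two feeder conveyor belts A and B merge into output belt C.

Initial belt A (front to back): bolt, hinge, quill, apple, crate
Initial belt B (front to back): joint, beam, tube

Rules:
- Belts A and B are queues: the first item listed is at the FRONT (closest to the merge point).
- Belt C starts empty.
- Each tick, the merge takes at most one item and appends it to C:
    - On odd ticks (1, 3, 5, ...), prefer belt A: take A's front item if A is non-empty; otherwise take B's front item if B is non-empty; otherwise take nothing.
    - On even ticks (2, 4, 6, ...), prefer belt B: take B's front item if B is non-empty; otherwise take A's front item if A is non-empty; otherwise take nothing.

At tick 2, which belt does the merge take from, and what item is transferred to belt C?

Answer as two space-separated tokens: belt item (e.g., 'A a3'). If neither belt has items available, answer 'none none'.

Tick 1: prefer A, take bolt from A; A=[hinge,quill,apple,crate] B=[joint,beam,tube] C=[bolt]
Tick 2: prefer B, take joint from B; A=[hinge,quill,apple,crate] B=[beam,tube] C=[bolt,joint]

Answer: B joint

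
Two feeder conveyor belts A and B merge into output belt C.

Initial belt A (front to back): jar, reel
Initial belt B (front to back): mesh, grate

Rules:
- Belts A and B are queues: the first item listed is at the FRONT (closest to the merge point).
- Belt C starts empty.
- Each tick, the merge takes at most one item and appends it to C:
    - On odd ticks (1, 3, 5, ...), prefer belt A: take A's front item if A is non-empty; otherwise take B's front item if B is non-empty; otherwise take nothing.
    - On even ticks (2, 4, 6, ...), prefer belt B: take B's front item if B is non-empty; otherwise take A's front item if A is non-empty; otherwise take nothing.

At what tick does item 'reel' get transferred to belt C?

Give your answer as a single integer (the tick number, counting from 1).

Answer: 3

Derivation:
Tick 1: prefer A, take jar from A; A=[reel] B=[mesh,grate] C=[jar]
Tick 2: prefer B, take mesh from B; A=[reel] B=[grate] C=[jar,mesh]
Tick 3: prefer A, take reel from A; A=[-] B=[grate] C=[jar,mesh,reel]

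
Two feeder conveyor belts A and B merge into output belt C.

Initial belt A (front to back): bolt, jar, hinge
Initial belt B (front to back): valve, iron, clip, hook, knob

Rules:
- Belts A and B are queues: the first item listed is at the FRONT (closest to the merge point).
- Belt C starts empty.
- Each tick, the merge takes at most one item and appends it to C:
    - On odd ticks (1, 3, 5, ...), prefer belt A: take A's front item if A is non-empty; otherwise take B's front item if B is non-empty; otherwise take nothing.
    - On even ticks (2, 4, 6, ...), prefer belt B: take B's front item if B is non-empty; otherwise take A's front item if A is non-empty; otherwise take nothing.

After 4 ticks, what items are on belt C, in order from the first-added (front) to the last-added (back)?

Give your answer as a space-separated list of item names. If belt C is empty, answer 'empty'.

Answer: bolt valve jar iron

Derivation:
Tick 1: prefer A, take bolt from A; A=[jar,hinge] B=[valve,iron,clip,hook,knob] C=[bolt]
Tick 2: prefer B, take valve from B; A=[jar,hinge] B=[iron,clip,hook,knob] C=[bolt,valve]
Tick 3: prefer A, take jar from A; A=[hinge] B=[iron,clip,hook,knob] C=[bolt,valve,jar]
Tick 4: prefer B, take iron from B; A=[hinge] B=[clip,hook,knob] C=[bolt,valve,jar,iron]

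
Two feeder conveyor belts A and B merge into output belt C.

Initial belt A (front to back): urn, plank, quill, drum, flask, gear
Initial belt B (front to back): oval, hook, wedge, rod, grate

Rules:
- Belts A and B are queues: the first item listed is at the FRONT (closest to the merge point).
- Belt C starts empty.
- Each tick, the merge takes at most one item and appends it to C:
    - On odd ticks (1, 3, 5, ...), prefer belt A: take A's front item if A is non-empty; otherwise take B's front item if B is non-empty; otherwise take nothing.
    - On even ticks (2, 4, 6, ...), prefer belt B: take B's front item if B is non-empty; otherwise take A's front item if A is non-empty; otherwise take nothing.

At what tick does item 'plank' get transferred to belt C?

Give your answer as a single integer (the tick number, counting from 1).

Tick 1: prefer A, take urn from A; A=[plank,quill,drum,flask,gear] B=[oval,hook,wedge,rod,grate] C=[urn]
Tick 2: prefer B, take oval from B; A=[plank,quill,drum,flask,gear] B=[hook,wedge,rod,grate] C=[urn,oval]
Tick 3: prefer A, take plank from A; A=[quill,drum,flask,gear] B=[hook,wedge,rod,grate] C=[urn,oval,plank]

Answer: 3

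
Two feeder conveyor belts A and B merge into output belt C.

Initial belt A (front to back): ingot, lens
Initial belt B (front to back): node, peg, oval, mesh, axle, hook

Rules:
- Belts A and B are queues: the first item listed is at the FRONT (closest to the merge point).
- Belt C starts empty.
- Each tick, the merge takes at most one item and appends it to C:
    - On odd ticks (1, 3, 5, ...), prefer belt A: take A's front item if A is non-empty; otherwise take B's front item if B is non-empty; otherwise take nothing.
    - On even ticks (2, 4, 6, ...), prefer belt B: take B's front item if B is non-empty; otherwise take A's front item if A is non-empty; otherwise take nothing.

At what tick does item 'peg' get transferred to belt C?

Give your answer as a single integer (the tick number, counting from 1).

Tick 1: prefer A, take ingot from A; A=[lens] B=[node,peg,oval,mesh,axle,hook] C=[ingot]
Tick 2: prefer B, take node from B; A=[lens] B=[peg,oval,mesh,axle,hook] C=[ingot,node]
Tick 3: prefer A, take lens from A; A=[-] B=[peg,oval,mesh,axle,hook] C=[ingot,node,lens]
Tick 4: prefer B, take peg from B; A=[-] B=[oval,mesh,axle,hook] C=[ingot,node,lens,peg]

Answer: 4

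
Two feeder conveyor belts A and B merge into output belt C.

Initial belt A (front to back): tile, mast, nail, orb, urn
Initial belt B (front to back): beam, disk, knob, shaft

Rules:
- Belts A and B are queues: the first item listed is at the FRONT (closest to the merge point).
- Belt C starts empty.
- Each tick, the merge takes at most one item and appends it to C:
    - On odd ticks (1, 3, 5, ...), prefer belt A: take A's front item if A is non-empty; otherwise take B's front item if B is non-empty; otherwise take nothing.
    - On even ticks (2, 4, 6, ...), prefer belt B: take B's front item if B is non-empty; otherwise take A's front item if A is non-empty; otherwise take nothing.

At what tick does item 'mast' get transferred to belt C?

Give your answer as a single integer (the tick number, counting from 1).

Tick 1: prefer A, take tile from A; A=[mast,nail,orb,urn] B=[beam,disk,knob,shaft] C=[tile]
Tick 2: prefer B, take beam from B; A=[mast,nail,orb,urn] B=[disk,knob,shaft] C=[tile,beam]
Tick 3: prefer A, take mast from A; A=[nail,orb,urn] B=[disk,knob,shaft] C=[tile,beam,mast]

Answer: 3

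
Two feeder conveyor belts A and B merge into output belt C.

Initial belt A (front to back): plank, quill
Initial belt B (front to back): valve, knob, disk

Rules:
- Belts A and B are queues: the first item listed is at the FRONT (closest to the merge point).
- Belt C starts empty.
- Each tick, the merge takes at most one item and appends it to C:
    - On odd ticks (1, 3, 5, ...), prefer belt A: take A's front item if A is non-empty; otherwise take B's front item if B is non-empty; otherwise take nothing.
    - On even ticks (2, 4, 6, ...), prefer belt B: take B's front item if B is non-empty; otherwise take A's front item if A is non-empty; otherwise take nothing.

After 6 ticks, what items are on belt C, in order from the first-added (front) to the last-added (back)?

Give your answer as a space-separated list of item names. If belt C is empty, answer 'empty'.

Answer: plank valve quill knob disk

Derivation:
Tick 1: prefer A, take plank from A; A=[quill] B=[valve,knob,disk] C=[plank]
Tick 2: prefer B, take valve from B; A=[quill] B=[knob,disk] C=[plank,valve]
Tick 3: prefer A, take quill from A; A=[-] B=[knob,disk] C=[plank,valve,quill]
Tick 4: prefer B, take knob from B; A=[-] B=[disk] C=[plank,valve,quill,knob]
Tick 5: prefer A, take disk from B; A=[-] B=[-] C=[plank,valve,quill,knob,disk]
Tick 6: prefer B, both empty, nothing taken; A=[-] B=[-] C=[plank,valve,quill,knob,disk]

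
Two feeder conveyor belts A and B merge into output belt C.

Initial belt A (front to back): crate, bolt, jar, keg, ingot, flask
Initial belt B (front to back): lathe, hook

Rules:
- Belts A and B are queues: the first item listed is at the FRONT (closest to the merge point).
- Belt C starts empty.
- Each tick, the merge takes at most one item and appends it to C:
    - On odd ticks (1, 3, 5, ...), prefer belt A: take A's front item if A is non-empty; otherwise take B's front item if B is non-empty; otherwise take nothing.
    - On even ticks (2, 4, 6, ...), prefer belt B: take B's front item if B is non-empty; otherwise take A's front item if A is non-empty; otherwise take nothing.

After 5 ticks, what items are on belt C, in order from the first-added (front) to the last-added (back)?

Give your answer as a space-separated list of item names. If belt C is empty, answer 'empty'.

Tick 1: prefer A, take crate from A; A=[bolt,jar,keg,ingot,flask] B=[lathe,hook] C=[crate]
Tick 2: prefer B, take lathe from B; A=[bolt,jar,keg,ingot,flask] B=[hook] C=[crate,lathe]
Tick 3: prefer A, take bolt from A; A=[jar,keg,ingot,flask] B=[hook] C=[crate,lathe,bolt]
Tick 4: prefer B, take hook from B; A=[jar,keg,ingot,flask] B=[-] C=[crate,lathe,bolt,hook]
Tick 5: prefer A, take jar from A; A=[keg,ingot,flask] B=[-] C=[crate,lathe,bolt,hook,jar]

Answer: crate lathe bolt hook jar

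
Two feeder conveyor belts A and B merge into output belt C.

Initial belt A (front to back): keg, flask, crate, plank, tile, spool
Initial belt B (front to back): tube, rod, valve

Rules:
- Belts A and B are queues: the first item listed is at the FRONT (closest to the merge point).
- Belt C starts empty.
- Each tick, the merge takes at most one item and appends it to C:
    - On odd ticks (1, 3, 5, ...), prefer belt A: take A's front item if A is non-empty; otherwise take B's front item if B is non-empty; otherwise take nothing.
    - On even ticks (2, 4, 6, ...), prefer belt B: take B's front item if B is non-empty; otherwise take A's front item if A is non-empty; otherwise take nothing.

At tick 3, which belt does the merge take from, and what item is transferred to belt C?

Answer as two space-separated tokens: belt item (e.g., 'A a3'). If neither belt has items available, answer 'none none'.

Tick 1: prefer A, take keg from A; A=[flask,crate,plank,tile,spool] B=[tube,rod,valve] C=[keg]
Tick 2: prefer B, take tube from B; A=[flask,crate,plank,tile,spool] B=[rod,valve] C=[keg,tube]
Tick 3: prefer A, take flask from A; A=[crate,plank,tile,spool] B=[rod,valve] C=[keg,tube,flask]

Answer: A flask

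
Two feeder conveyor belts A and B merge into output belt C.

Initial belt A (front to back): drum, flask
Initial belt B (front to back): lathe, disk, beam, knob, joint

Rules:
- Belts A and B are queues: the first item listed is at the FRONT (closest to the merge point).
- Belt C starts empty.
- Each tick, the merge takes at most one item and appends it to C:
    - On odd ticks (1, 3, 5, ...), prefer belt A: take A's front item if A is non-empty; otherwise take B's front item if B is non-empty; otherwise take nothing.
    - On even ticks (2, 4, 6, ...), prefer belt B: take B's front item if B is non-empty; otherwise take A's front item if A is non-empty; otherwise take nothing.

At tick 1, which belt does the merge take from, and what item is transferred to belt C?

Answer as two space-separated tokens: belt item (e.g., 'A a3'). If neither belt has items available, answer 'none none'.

Answer: A drum

Derivation:
Tick 1: prefer A, take drum from A; A=[flask] B=[lathe,disk,beam,knob,joint] C=[drum]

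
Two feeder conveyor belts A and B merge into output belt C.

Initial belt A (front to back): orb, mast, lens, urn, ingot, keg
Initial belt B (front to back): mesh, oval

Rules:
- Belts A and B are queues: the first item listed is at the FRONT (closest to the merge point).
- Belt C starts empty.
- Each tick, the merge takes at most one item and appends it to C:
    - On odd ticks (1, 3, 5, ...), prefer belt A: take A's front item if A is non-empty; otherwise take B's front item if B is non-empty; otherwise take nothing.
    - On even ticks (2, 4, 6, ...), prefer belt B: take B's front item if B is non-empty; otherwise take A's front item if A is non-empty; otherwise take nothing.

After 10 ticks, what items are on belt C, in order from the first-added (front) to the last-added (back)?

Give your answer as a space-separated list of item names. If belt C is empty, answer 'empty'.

Tick 1: prefer A, take orb from A; A=[mast,lens,urn,ingot,keg] B=[mesh,oval] C=[orb]
Tick 2: prefer B, take mesh from B; A=[mast,lens,urn,ingot,keg] B=[oval] C=[orb,mesh]
Tick 3: prefer A, take mast from A; A=[lens,urn,ingot,keg] B=[oval] C=[orb,mesh,mast]
Tick 4: prefer B, take oval from B; A=[lens,urn,ingot,keg] B=[-] C=[orb,mesh,mast,oval]
Tick 5: prefer A, take lens from A; A=[urn,ingot,keg] B=[-] C=[orb,mesh,mast,oval,lens]
Tick 6: prefer B, take urn from A; A=[ingot,keg] B=[-] C=[orb,mesh,mast,oval,lens,urn]
Tick 7: prefer A, take ingot from A; A=[keg] B=[-] C=[orb,mesh,mast,oval,lens,urn,ingot]
Tick 8: prefer B, take keg from A; A=[-] B=[-] C=[orb,mesh,mast,oval,lens,urn,ingot,keg]
Tick 9: prefer A, both empty, nothing taken; A=[-] B=[-] C=[orb,mesh,mast,oval,lens,urn,ingot,keg]
Tick 10: prefer B, both empty, nothing taken; A=[-] B=[-] C=[orb,mesh,mast,oval,lens,urn,ingot,keg]

Answer: orb mesh mast oval lens urn ingot keg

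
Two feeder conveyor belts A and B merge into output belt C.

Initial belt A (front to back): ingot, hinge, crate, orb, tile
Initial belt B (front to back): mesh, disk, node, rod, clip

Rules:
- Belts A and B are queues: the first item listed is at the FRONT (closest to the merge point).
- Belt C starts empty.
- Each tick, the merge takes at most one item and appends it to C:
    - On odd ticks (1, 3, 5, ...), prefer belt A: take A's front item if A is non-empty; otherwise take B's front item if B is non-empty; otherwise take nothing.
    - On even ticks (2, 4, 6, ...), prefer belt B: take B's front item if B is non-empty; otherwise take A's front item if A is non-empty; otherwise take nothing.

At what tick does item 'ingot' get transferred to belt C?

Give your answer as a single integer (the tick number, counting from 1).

Answer: 1

Derivation:
Tick 1: prefer A, take ingot from A; A=[hinge,crate,orb,tile] B=[mesh,disk,node,rod,clip] C=[ingot]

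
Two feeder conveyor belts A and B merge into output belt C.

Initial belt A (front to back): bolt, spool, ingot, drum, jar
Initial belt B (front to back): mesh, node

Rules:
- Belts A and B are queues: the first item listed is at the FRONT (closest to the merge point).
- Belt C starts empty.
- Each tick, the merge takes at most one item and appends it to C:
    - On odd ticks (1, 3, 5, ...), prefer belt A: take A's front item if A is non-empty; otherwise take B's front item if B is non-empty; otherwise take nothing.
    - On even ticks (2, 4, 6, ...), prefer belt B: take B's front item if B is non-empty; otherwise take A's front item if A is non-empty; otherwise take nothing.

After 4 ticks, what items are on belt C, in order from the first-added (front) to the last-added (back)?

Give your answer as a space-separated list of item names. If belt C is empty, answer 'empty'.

Answer: bolt mesh spool node

Derivation:
Tick 1: prefer A, take bolt from A; A=[spool,ingot,drum,jar] B=[mesh,node] C=[bolt]
Tick 2: prefer B, take mesh from B; A=[spool,ingot,drum,jar] B=[node] C=[bolt,mesh]
Tick 3: prefer A, take spool from A; A=[ingot,drum,jar] B=[node] C=[bolt,mesh,spool]
Tick 4: prefer B, take node from B; A=[ingot,drum,jar] B=[-] C=[bolt,mesh,spool,node]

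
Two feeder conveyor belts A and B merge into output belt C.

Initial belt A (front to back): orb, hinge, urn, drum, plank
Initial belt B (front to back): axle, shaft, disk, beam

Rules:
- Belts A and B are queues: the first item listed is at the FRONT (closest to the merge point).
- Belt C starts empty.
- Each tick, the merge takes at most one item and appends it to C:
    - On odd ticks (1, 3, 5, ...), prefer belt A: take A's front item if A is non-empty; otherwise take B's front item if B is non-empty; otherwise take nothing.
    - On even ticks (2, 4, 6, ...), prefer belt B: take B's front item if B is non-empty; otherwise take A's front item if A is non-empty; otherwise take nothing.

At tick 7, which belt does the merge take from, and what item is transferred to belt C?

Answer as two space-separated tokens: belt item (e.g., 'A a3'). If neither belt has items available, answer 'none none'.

Tick 1: prefer A, take orb from A; A=[hinge,urn,drum,plank] B=[axle,shaft,disk,beam] C=[orb]
Tick 2: prefer B, take axle from B; A=[hinge,urn,drum,plank] B=[shaft,disk,beam] C=[orb,axle]
Tick 3: prefer A, take hinge from A; A=[urn,drum,plank] B=[shaft,disk,beam] C=[orb,axle,hinge]
Tick 4: prefer B, take shaft from B; A=[urn,drum,plank] B=[disk,beam] C=[orb,axle,hinge,shaft]
Tick 5: prefer A, take urn from A; A=[drum,plank] B=[disk,beam] C=[orb,axle,hinge,shaft,urn]
Tick 6: prefer B, take disk from B; A=[drum,plank] B=[beam] C=[orb,axle,hinge,shaft,urn,disk]
Tick 7: prefer A, take drum from A; A=[plank] B=[beam] C=[orb,axle,hinge,shaft,urn,disk,drum]

Answer: A drum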